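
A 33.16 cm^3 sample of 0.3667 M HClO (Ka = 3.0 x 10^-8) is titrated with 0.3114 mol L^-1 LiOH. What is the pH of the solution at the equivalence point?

10.37

n(HClO) = 0.3667 x 0.03316 = 0.01216 mol; V(LiOH) at equivalence = 0.01216/0.3114 = 0.03905 L.
At equivalence all the acid is converted to ClO-; total volume = 0.03316 + 0.03905 = 0.07221 L, so [ClO-] = 0.01216/0.07221 = 0.1684 M.
Kb = Kw/Ka = 1.0e-14 / 3.0 x 10^-8 = 3.33e-7.
[OH^-] = sqrt(Kb x [ClO-]) = sqrt(3.33e-7 x 0.1684) = 0.000237 M.
pOH = 3.63, so pH = 14.00 - 3.63 = 10.37.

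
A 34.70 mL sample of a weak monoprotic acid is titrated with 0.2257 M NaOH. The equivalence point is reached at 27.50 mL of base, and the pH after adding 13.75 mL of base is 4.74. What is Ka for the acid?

13.75 mL is half of the equivalence volume, so this is the half-equivalence point where [HA] = [A^-].
At half-equivalence pH = pKa, so pKa = 4.74.
Ka = 10^(-4.74) = 1.8 x 10^-5.

1.8 x 10^-5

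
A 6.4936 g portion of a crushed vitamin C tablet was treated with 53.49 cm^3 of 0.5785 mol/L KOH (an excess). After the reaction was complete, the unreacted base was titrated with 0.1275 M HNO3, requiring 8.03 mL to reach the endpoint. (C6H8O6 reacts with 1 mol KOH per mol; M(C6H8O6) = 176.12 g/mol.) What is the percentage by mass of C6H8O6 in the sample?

Total n(KOH) added = 0.5785 x 0.05349 = 0.03094 mol.
n(HNO3) used = 0.1275 x 0.008030 = 0.001024 mol, which equals the excess n(KOH).
So n(KOH) consumed by the sample = 0.03094 - 0.001024 = 0.02992 mol.
n(C6H8O6) = 0.02992 / 1 = 0.02992 mol.
mass C6H8O6 = 0.02992 x 176.12 = 5.270 g, so %C6H8O6 = 5.270/6.4936 x 100 = 81.1%.

81.1%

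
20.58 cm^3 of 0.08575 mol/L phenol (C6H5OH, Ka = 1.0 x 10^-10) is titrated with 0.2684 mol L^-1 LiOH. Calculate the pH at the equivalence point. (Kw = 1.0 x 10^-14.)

11.41

n(C6H5OH) = 0.08575 x 0.02058 = 0.001765 mol; V(LiOH) at equivalence = 0.001765/0.2684 = 0.006575 L.
At equivalence all the acid is converted to C6H5O-; total volume = 0.02058 + 0.006575 = 0.02716 L, so [C6H5O-] = 0.001765/0.02716 = 0.06499 M.
Kb = Kw/Ka = 1.0e-14 / 1.0 x 10^-10 = 0.000100.
[OH^-] = sqrt(Kb x [C6H5O-]) = sqrt(0.000100 x 0.06499) = 0.00255 M.
pOH = 2.59, so pH = 14.00 - 2.59 = 11.41.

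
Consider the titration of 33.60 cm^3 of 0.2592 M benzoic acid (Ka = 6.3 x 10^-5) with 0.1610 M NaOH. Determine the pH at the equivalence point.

8.60

n(C6H5COOH) = 0.2592 x 0.03360 = 0.008709 mol; V(NaOH) at equivalence = 0.008709/0.1610 = 0.05409 L.
At equivalence all the acid is converted to C6H5COO-; total volume = 0.03360 + 0.05409 = 0.08769 L, so [C6H5COO-] = 0.008709/0.08769 = 0.09931 M.
Kb = Kw/Ka = 1.0e-14 / 6.3 x 10^-5 = 1.59e-10.
[OH^-] = sqrt(Kb x [C6H5COO-]) = sqrt(1.59e-10 x 0.09931) = 3.97e-6 M.
pOH = 5.40, so pH = 14.00 - 5.40 = 8.60.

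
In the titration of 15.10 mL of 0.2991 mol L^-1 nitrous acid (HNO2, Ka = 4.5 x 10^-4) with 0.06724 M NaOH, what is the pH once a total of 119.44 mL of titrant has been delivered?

n(acid) = 0.2991 x 0.01510 = 0.004516 mol; n(NaOH) added = 0.06724 x 0.1194 = 0.008031 mol.
Base is in excess by 0.008031 - 0.004516 = 0.003515 mol in a total volume of 0.1345 L.
[OH^-] = 0.003515/0.1345 = 0.02612 M, so pOH = 1.58 and pH = 14.00 - 1.58 = 12.42.

12.42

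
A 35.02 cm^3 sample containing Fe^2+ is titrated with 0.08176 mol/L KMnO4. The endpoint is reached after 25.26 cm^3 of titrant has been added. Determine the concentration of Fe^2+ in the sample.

n(KMnO4) = 0.08176 x 0.02526 = 0.002065 mol.
From the balanced equation, 1 mol KMnO4 reacts with 5 mol Fe^2+, so n(Fe^2+) = 0.002065 x 5/1 = 0.01033 mol.
[Fe^2+] = 0.01033 / 0.03502 L = 0.295 M.

0.295 M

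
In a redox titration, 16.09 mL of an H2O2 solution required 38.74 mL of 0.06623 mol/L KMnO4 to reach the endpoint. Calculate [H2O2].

0.399 M

n(KMnO4) = 0.06623 x 0.03874 = 0.002566 mol.
From the balanced equation, 2 mol KMnO4 reacts with 5 mol H2O2, so n(H2O2) = 0.002566 x 5/2 = 0.006414 mol.
[H2O2] = 0.006414 / 0.01609 L = 0.399 M.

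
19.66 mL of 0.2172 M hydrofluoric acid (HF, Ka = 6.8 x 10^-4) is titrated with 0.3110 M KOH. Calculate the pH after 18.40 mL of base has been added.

n(acid) = 0.2172 x 0.01966 = 0.004270 mol; n(KOH) added = 0.3110 x 0.01840 = 0.005722 mol.
Base is in excess by 0.005722 - 0.004270 = 0.001452 mol in a total volume of 0.03806 L.
[OH^-] = 0.001452/0.03806 = 0.03816 M, so pOH = 1.42 and pH = 14.00 - 1.42 = 12.58.

12.58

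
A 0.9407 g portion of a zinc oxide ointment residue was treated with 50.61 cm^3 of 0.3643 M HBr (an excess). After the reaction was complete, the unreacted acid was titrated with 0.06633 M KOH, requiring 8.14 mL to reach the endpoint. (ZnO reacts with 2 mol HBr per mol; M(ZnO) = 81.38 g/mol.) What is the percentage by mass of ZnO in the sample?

77.4%

Total n(HBr) added = 0.3643 x 0.05061 = 0.01844 mol.
n(KOH) used = 0.06633 x 0.008140 = 0.0005399 mol, which equals the excess n(HBr).
So n(HBr) consumed by the sample = 0.01844 - 0.0005399 = 0.01790 mol.
n(ZnO) = 0.01790 / 2 = 0.008949 mol.
mass ZnO = 0.008949 x 81.38 = 0.7282 g, so %ZnO = 0.7282/0.9407 x 100 = 77.4%.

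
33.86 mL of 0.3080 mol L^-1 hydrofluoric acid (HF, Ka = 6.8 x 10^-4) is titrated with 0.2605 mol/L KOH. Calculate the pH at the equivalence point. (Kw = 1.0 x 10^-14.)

8.16

n(HF) = 0.3080 x 0.03386 = 0.01043 mol; V(KOH) at equivalence = 0.01043/0.2605 = 0.04003 L.
At equivalence all the acid is converted to F-; total volume = 0.03386 + 0.04003 = 0.07389 L, so [F-] = 0.01043/0.07389 = 0.1411 M.
Kb = Kw/Ka = 1.0e-14 / 6.8 x 10^-4 = 1.47e-11.
[OH^-] = sqrt(Kb x [F-]) = sqrt(1.47e-11 x 0.1411) = 1.44e-6 M.
pOH = 5.84, so pH = 14.00 - 5.84 = 8.16.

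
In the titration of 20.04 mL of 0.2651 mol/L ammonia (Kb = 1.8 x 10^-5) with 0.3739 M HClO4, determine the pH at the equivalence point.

5.03

n(NH3) = 0.2651 x 0.02004 = 0.005313 mol; V(HClO4) at equivalence = 0.005313/0.3739 = 0.01421 L.
At equivalence the base is fully converted to NH4+; total volume = 0.03425 L, so [NH4+] = 0.005313/0.03425 = 0.1551 M.
Ka(NH4+) = Kw/Kb = 1.0e-14 / 1.8 x 10^-5 = 5.56e-10.
[H^+] = sqrt(Ka x [NH4+]) = sqrt(5.56e-10 x 0.1551) = 9.28e-6 M.
pH = -log(9.28e-6) = 5.03.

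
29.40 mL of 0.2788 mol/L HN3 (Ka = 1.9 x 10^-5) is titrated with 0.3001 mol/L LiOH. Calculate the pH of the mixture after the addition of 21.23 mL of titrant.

5.26

Initial n(HN3) = 0.2788 x 0.02940 = 0.008197 mol.
n(LiOH) added = 0.3001 x 0.02123 = 0.006371 mol, converting that many moles of HN3 to N3-.
Remaining n(HN3) = 0.001826 mol; n(N3-) = 0.006371 mol.
By Henderson-Hasselbalch, pH = pKa + log([A^-]/[HA]) = 4.72 + log(0.006371/0.001826) = 4.72 + (+0.54) = 5.26.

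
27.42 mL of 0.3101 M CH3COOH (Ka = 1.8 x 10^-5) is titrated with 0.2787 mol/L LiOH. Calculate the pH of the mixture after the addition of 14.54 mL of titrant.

Initial n(CH3COOH) = 0.3101 x 0.02742 = 0.008503 mol.
n(LiOH) added = 0.2787 x 0.01454 = 0.004052 mol, converting that many moles of CH3COOH to CH3COO-.
Remaining n(CH3COOH) = 0.004451 mol; n(CH3COO-) = 0.004052 mol.
By Henderson-Hasselbalch, pH = pKa + log([A^-]/[HA]) = 4.74 + log(0.004052/0.004451) = 4.74 + (-0.04) = 4.70.

4.70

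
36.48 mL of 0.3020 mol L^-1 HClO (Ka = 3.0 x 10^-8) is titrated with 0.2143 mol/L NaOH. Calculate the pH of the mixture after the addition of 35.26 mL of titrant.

Initial n(HClO) = 0.3020 x 0.03648 = 0.01102 mol.
n(NaOH) added = 0.2143 x 0.03526 = 0.007556 mol, converting that many moles of HClO to ClO-.
Remaining n(HClO) = 0.003461 mol; n(ClO-) = 0.007556 mol.
By Henderson-Hasselbalch, pH = pKa + log([A^-]/[HA]) = 7.52 + log(0.007556/0.003461) = 7.52 + (+0.34) = 7.86.

7.86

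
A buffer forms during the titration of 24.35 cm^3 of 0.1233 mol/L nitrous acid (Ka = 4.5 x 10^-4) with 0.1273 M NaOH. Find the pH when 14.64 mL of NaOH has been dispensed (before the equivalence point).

3.56

Initial n(HNO2) = 0.1233 x 0.02435 = 0.003002 mol.
n(NaOH) added = 0.1273 x 0.01464 = 0.001864 mol, converting that many moles of HNO2 to NO2-.
Remaining n(HNO2) = 0.001139 mol; n(NO2-) = 0.001864 mol.
By Henderson-Hasselbalch, pH = pKa + log([A^-]/[HA]) = 3.35 + log(0.001864/0.001139) = 3.35 + (+0.21) = 3.56.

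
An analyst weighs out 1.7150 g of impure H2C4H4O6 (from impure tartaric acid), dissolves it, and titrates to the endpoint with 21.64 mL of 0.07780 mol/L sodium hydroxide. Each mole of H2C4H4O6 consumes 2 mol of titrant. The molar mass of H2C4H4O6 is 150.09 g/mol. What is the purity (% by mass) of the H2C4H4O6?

n(NaOH) = 0.07780 x 0.02164 = 0.001684 mol.
n(H2C4H4O6) = 0.001684 / 2 = 0.0008418 mol.
mass of H2C4H4O6 = 0.0008418 x 150.09 = 0.1263 g.
% purity = 0.1263 / 1.7150 x 100 = 7.37%.

7.37%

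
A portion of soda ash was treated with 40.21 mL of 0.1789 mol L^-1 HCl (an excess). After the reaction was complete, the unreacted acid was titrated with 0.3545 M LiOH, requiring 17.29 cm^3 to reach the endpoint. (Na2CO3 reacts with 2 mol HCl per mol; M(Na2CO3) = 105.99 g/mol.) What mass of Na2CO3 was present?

0.0564 g

Total n(HCl) added = 0.1789 x 0.04021 = 0.007194 mol.
n(LiOH) used = 0.3545 x 0.01729 = 0.006129 mol, which equals the excess n(HCl).
So n(HCl) consumed by the sample = 0.007194 - 0.006129 = 0.001064 mol.
n(Na2CO3) = 0.001064 / 2 = 0.0005321 mol.
mass = 0.0005321 mol x 105.99 g/mol = 0.0564 g.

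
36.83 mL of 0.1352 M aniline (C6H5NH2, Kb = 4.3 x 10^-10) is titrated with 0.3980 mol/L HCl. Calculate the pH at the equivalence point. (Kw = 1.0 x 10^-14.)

n(C6H5NH2) = 0.1352 x 0.03683 = 0.004979 mol; V(HCl) at equivalence = 0.004979/0.3980 = 0.01251 L.
At equivalence the base is fully converted to C6H5NH3+; total volume = 0.04934 L, so [C6H5NH3+] = 0.004979/0.04934 = 0.1009 M.
Ka(C6H5NH3+) = Kw/Kb = 1.0e-14 / 4.3 x 10^-10 = 2.33e-5.
[H^+] = sqrt(Ka x [C6H5NH3+]) = sqrt(2.33e-5 x 0.1009) = 0.00153 M.
pH = -log(0.00153) = 2.81.

2.81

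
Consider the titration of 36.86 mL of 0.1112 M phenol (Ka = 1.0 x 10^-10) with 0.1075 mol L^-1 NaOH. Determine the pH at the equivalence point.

n(C6H5OH) = 0.1112 x 0.03686 = 0.004099 mol; V(NaOH) at equivalence = 0.004099/0.1075 = 0.03813 L.
At equivalence all the acid is converted to C6H5O-; total volume = 0.03686 + 0.03813 = 0.07499 L, so [C6H5O-] = 0.004099/0.07499 = 0.05466 M.
Kb = Kw/Ka = 1.0e-14 / 1.0 x 10^-10 = 0.000100.
[OH^-] = sqrt(Kb x [C6H5O-]) = sqrt(0.000100 x 0.05466) = 0.00234 M.
pOH = 2.63, so pH = 14.00 - 2.63 = 11.37.

11.37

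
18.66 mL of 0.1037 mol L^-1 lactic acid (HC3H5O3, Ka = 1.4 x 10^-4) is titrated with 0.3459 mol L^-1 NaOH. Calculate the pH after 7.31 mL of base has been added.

12.36

n(acid) = 0.1037 x 0.01866 = 0.001935 mol; n(NaOH) added = 0.3459 x 0.007310 = 0.002529 mol.
Base is in excess by 0.002529 - 0.001935 = 0.0005935 mol in a total volume of 0.02597 L.
[OH^-] = 0.0005935/0.02597 = 0.02285 M, so pOH = 1.64 and pH = 14.00 - 1.64 = 12.36.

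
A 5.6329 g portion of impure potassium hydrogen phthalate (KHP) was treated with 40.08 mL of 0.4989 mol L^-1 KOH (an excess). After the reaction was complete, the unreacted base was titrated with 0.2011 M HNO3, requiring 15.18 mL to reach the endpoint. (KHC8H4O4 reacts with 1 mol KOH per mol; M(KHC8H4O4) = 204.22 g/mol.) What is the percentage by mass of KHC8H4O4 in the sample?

Total n(KOH) added = 0.4989 x 0.04008 = 0.02000 mol.
n(HNO3) used = 0.2011 x 0.01518 = 0.003053 mol, which equals the excess n(KOH).
So n(KOH) consumed by the sample = 0.02000 - 0.003053 = 0.01694 mol.
n(KHC8H4O4) = 0.01694 / 1 = 0.01694 mol.
mass KHC8H4O4 = 0.01694 x 204.22 = 3.460 g, so %KHC8H4O4 = 3.460/5.6329 x 100 = 61.4%.

61.4%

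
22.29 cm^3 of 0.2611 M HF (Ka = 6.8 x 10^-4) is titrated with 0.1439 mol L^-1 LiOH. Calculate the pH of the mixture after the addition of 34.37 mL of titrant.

Initial n(HF) = 0.2611 x 0.02229 = 0.005820 mol.
n(LiOH) added = 0.1439 x 0.03437 = 0.004946 mol, converting that many moles of HF to F-.
Remaining n(HF) = 0.0008741 mol; n(F-) = 0.004946 mol.
By Henderson-Hasselbalch, pH = pKa + log([A^-]/[HA]) = 3.17 + log(0.004946/0.0008741) = 3.17 + (+0.75) = 3.92.

3.92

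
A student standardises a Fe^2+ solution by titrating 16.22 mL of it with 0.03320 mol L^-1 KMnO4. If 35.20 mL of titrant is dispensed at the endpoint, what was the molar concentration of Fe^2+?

n(KMnO4) = 0.03320 x 0.03520 = 0.001169 mol.
From the balanced equation, 1 mol KMnO4 reacts with 5 mol Fe^2+, so n(Fe^2+) = 0.001169 x 5/1 = 0.005843 mol.
[Fe^2+] = 0.005843 / 0.01622 L = 0.360 M.

0.360 M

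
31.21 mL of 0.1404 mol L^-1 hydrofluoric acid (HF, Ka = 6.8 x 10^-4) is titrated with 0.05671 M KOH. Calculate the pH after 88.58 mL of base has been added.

n(acid) = 0.1404 x 0.03121 = 0.004382 mol; n(KOH) added = 0.05671 x 0.08858 = 0.005023 mol.
Base is in excess by 0.005023 - 0.004382 = 0.0006415 mol in a total volume of 0.1198 L.
[OH^-] = 0.0006415/0.1198 = 0.005355 M, so pOH = 2.27 and pH = 14.00 - 2.27 = 11.73.

11.73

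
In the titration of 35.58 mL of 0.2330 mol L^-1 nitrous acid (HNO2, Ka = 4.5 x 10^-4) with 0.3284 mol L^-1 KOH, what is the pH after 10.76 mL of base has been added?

Initial n(HNO2) = 0.2330 x 0.03558 = 0.008290 mol.
n(KOH) added = 0.3284 x 0.01076 = 0.003534 mol, converting that many moles of HNO2 to NO2-.
Remaining n(HNO2) = 0.004757 mol; n(NO2-) = 0.003534 mol.
By Henderson-Hasselbalch, pH = pKa + log([A^-]/[HA]) = 3.35 + log(0.003534/0.004757) = 3.35 + (-0.13) = 3.22.

3.22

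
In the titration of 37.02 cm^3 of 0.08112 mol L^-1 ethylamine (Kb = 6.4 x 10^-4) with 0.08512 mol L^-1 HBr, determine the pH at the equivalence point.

6.09

n(C2H5NH2) = 0.08112 x 0.03702 = 0.003003 mol; V(HBr) at equivalence = 0.003003/0.08512 = 0.03528 L.
At equivalence the base is fully converted to C2H5NH3+; total volume = 0.07230 L, so [C2H5NH3+] = 0.003003/0.07230 = 0.04154 M.
Ka(C2H5NH3+) = Kw/Kb = 1.0e-14 / 6.4 x 10^-4 = 1.56e-11.
[H^+] = sqrt(Ka x [C2H5NH3+]) = sqrt(1.56e-11 x 0.04154) = 8.06e-7 M.
pH = -log(8.06e-7) = 6.09.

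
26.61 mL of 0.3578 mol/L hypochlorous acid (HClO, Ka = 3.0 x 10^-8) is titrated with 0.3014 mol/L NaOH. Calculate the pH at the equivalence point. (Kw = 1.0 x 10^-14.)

10.37

n(HClO) = 0.3578 x 0.02661 = 0.009521 mol; V(NaOH) at equivalence = 0.009521/0.3014 = 0.03159 L.
At equivalence all the acid is converted to ClO-; total volume = 0.02661 + 0.03159 = 0.05820 L, so [ClO-] = 0.009521/0.05820 = 0.1636 M.
Kb = Kw/Ka = 1.0e-14 / 3.0 x 10^-8 = 3.33e-7.
[OH^-] = sqrt(Kb x [ClO-]) = sqrt(3.33e-7 x 0.1636) = 0.000234 M.
pOH = 3.63, so pH = 14.00 - 3.63 = 10.37.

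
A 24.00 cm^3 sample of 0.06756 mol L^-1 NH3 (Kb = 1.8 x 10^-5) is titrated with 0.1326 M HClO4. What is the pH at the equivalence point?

5.30

n(NH3) = 0.06756 x 0.02400 = 0.001621 mol; V(HClO4) at equivalence = 0.001621/0.1326 = 0.01223 L.
At equivalence the base is fully converted to NH4+; total volume = 0.03623 L, so [NH4+] = 0.001621/0.03623 = 0.04476 M.
Ka(NH4+) = Kw/Kb = 1.0e-14 / 1.8 x 10^-5 = 5.56e-10.
[H^+] = sqrt(Ka x [NH4+]) = sqrt(5.56e-10 x 0.04476) = 4.99e-6 M.
pH = -log(4.99e-6) = 5.30.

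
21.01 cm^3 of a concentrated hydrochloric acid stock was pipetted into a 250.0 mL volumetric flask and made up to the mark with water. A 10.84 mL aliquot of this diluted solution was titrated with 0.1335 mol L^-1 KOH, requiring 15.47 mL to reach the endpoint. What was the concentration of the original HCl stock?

2.27 M

n(KOH) = 0.1335 x 0.01547 = 0.002065 mol.
n(HCl) in the aliquot = 0.002065 mol.
[diluted HCl] = 0.002065 / 0.01084 = 0.1905 M.
Dilution factor = 250.0/21.01 = 11.90, so [stock] = 0.1905 x 11.90 = 2.27 M.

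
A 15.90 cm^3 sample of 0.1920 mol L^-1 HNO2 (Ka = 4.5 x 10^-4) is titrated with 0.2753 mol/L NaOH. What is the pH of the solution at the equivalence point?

8.20

n(HNO2) = 0.1920 x 0.01590 = 0.003053 mol; V(NaOH) at equivalence = 0.003053/0.2753 = 0.01109 L.
At equivalence all the acid is converted to NO2-; total volume = 0.01590 + 0.01109 = 0.02699 L, so [NO2-] = 0.003053/0.02699 = 0.1131 M.
Kb = Kw/Ka = 1.0e-14 / 4.5 x 10^-4 = 2.22e-11.
[OH^-] = sqrt(Kb x [NO2-]) = sqrt(2.22e-11 x 0.1131) = 1.59e-6 M.
pOH = 5.80, so pH = 14.00 - 5.80 = 8.20.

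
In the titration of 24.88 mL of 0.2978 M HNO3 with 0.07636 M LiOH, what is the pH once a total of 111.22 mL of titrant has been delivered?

n(acid) = 0.2978 x 0.02488 = 0.007409 mol; n(LiOH) added = 0.07636 x 0.1112 = 0.008493 mol.
Base is in excess by 0.008493 - 0.007409 = 0.001083 mol in a total volume of 0.1361 L.
[OH^-] = 0.001083/0.1361 = 0.007961 M, so pOH = 2.10 and pH = 14.00 - 2.10 = 11.90.

11.90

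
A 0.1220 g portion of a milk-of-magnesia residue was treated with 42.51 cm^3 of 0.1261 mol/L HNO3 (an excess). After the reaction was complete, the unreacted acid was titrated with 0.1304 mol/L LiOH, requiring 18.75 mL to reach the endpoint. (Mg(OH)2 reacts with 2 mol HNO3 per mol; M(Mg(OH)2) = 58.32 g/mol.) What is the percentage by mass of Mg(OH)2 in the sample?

Total n(HNO3) added = 0.1261 x 0.04251 = 0.005361 mol.
n(LiOH) used = 0.1304 x 0.01875 = 0.002445 mol, which equals the excess n(HNO3).
So n(HNO3) consumed by the sample = 0.005361 - 0.002445 = 0.002916 mol.
n(Mg(OH)2) = 0.002916 / 2 = 0.001458 mol.
mass Mg(OH)2 = 0.001458 x 58.32 = 0.08502 g, so %Mg(OH)2 = 0.08502/0.1220 x 100 = 69.7%.

69.7%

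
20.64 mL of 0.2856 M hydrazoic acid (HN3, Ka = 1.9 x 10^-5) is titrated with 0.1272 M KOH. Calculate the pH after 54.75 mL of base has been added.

n(acid) = 0.2856 x 0.02064 = 0.005895 mol; n(KOH) added = 0.1272 x 0.05475 = 0.006964 mol.
Base is in excess by 0.006964 - 0.005895 = 0.001069 mol in a total volume of 0.07539 L.
[OH^-] = 0.001069/0.07539 = 0.01419 M, so pOH = 1.85 and pH = 14.00 - 1.85 = 12.15.

12.15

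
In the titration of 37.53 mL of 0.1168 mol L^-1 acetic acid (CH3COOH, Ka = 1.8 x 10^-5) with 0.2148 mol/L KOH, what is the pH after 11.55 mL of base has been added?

4.86

Initial n(CH3COOH) = 0.1168 x 0.03753 = 0.004384 mol.
n(KOH) added = 0.2148 x 0.01155 = 0.002481 mol, converting that many moles of CH3COOH to CH3COO-.
Remaining n(CH3COOH) = 0.001903 mol; n(CH3COO-) = 0.002481 mol.
By Henderson-Hasselbalch, pH = pKa + log([A^-]/[HA]) = 4.74 + log(0.002481/0.001903) = 4.74 + (+0.12) = 4.86.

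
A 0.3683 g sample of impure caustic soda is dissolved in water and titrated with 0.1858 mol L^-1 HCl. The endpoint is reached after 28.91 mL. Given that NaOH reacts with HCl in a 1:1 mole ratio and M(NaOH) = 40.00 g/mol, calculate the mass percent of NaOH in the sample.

58.3%

n(HCl) = 0.1858 x 0.02891 = 0.005371 mol.
n(NaOH) = 0.005371 / 1 = 0.005371 mol.
mass of NaOH = 0.005371 x 40.00 = 0.2149 g.
% purity = 0.2149 / 0.3683 x 100 = 58.3%.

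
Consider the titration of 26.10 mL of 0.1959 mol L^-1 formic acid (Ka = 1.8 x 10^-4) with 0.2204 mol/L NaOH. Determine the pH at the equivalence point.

8.38

n(HCOOH) = 0.1959 x 0.02610 = 0.005113 mol; V(NaOH) at equivalence = 0.005113/0.2204 = 0.02320 L.
At equivalence all the acid is converted to HCOO-; total volume = 0.02610 + 0.02320 = 0.04930 L, so [HCOO-] = 0.005113/0.04930 = 0.1037 M.
Kb = Kw/Ka = 1.0e-14 / 1.8 x 10^-4 = 5.56e-11.
[OH^-] = sqrt(Kb x [HCOO-]) = sqrt(5.56e-11 x 0.1037) = 2.40e-6 M.
pOH = 5.62, so pH = 14.00 - 5.62 = 8.38.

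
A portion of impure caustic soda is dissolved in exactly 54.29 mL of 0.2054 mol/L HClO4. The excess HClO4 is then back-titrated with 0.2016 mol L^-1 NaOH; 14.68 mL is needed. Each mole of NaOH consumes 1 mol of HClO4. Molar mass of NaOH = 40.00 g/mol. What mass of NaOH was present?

0.328 g

Total n(HClO4) added = 0.2054 x 0.05429 = 0.01115 mol.
n(NaOH) used = 0.2016 x 0.01468 = 0.002959 mol, which equals the excess n(HClO4).
So n(HClO4) consumed by the sample = 0.01115 - 0.002959 = 0.008192 mol.
n(NaOH) = 0.008192 / 1 = 0.008192 mol.
mass = 0.008192 mol x 40.00 g/mol = 0.328 g.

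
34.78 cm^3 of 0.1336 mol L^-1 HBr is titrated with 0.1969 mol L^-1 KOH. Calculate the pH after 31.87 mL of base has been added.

n(acid) = 0.1336 x 0.03478 = 0.004647 mol; n(KOH) added = 0.1969 x 0.03187 = 0.006275 mol.
Base is in excess by 0.006275 - 0.004647 = 0.001629 mol in a total volume of 0.06665 L.
[OH^-] = 0.001629/0.06665 = 0.02444 M, so pOH = 1.61 and pH = 14.00 - 1.61 = 12.39.

12.39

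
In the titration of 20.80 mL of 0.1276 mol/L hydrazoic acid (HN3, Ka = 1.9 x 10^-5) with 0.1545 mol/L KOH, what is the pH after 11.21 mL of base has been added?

Initial n(HN3) = 0.1276 x 0.02080 = 0.002654 mol.
n(KOH) added = 0.1545 x 0.01121 = 0.001732 mol, converting that many moles of HN3 to N3-.
Remaining n(HN3) = 0.0009221 mol; n(N3-) = 0.001732 mol.
By Henderson-Hasselbalch, pH = pKa + log([A^-]/[HA]) = 4.72 + log(0.001732/0.0009221) = 4.72 + (+0.27) = 4.99.

4.99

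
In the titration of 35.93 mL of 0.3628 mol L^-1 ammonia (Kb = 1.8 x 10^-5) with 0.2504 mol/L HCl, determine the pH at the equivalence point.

n(NH3) = 0.3628 x 0.03593 = 0.01304 mol; V(HCl) at equivalence = 0.01304/0.2504 = 0.05206 L.
At equivalence the base is fully converted to NH4+; total volume = 0.08799 L, so [NH4+] = 0.01304/0.08799 = 0.1481 M.
Ka(NH4+) = Kw/Kb = 1.0e-14 / 1.8 x 10^-5 = 5.56e-10.
[H^+] = sqrt(Ka x [NH4+]) = sqrt(5.56e-10 x 0.1481) = 9.07e-6 M.
pH = -log(9.07e-6) = 5.04.

5.04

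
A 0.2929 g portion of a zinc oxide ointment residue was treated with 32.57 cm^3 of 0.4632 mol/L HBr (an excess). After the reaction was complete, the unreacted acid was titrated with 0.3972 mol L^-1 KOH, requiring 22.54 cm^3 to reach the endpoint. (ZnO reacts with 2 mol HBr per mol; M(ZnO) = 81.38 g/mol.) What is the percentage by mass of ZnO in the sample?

Total n(HBr) added = 0.4632 x 0.03257 = 0.01509 mol.
n(KOH) used = 0.3972 x 0.02254 = 0.008953 mol, which equals the excess n(HBr).
So n(HBr) consumed by the sample = 0.01509 - 0.008953 = 0.006134 mol.
n(ZnO) = 0.006134 / 2 = 0.003067 mol.
mass ZnO = 0.003067 x 81.38 = 0.2496 g, so %ZnO = 0.2496/0.2929 x 100 = 85.2%.

85.2%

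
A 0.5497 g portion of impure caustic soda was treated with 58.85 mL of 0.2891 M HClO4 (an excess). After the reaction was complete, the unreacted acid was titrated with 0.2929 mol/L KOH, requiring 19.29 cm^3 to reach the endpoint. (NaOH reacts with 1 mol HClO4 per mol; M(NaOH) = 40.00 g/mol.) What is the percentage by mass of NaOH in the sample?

82.7%

Total n(HClO4) added = 0.2891 x 0.05885 = 0.01701 mol.
n(KOH) used = 0.2929 x 0.01929 = 0.005650 mol, which equals the excess n(HClO4).
So n(HClO4) consumed by the sample = 0.01701 - 0.005650 = 0.01136 mol.
n(NaOH) = 0.01136 / 1 = 0.01136 mol.
mass NaOH = 0.01136 x 40.00 = 0.4545 g, so %NaOH = 0.4545/0.5497 x 100 = 82.7%.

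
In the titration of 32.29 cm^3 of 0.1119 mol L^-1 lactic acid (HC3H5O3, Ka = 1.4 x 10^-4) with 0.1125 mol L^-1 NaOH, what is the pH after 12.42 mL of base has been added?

Initial n(HC3H5O3) = 0.1119 x 0.03229 = 0.003613 mol.
n(NaOH) added = 0.1125 x 0.01242 = 0.001397 mol, converting that many moles of HC3H5O3 to C3H5O3-.
Remaining n(HC3H5O3) = 0.002216 mol; n(C3H5O3-) = 0.001397 mol.
By Henderson-Hasselbalch, pH = pKa + log([A^-]/[HA]) = 3.85 + log(0.001397/0.002216) = 3.85 + (-0.20) = 3.65.

3.65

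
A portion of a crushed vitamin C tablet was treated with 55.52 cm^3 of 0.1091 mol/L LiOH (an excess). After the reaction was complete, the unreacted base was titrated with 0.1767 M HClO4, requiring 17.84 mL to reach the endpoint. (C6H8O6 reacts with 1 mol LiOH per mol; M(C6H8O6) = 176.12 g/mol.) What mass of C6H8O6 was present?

0.512 g

Total n(LiOH) added = 0.1091 x 0.05552 = 0.006057 mol.
n(HClO4) used = 0.1767 x 0.01784 = 0.003152 mol, which equals the excess n(LiOH).
So n(LiOH) consumed by the sample = 0.006057 - 0.003152 = 0.002905 mol.
n(C6H8O6) = 0.002905 / 1 = 0.002905 mol.
mass = 0.002905 mol x 176.12 g/mol = 0.512 g.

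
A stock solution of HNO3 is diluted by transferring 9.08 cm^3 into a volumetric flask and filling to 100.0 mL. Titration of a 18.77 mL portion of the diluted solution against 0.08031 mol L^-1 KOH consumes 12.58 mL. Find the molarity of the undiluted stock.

0.593 M

n(KOH) = 0.08031 x 0.01258 = 0.001010 mol.
n(HNO3) in the aliquot = 0.001010 mol.
[diluted HNO3] = 0.001010 / 0.01877 = 0.05383 M.
Dilution factor = 100.0/9.080 = 11.01, so [stock] = 0.05383 x 11.01 = 0.593 M.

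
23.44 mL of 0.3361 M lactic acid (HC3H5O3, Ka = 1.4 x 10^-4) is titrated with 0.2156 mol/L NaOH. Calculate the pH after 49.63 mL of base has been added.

12.59

n(acid) = 0.3361 x 0.02344 = 0.007878 mol; n(NaOH) added = 0.2156 x 0.04963 = 0.01070 mol.
Base is in excess by 0.01070 - 0.007878 = 0.002822 mol in a total volume of 0.07307 L.
[OH^-] = 0.002822/0.07307 = 0.03862 M, so pOH = 1.41 and pH = 14.00 - 1.41 = 12.59.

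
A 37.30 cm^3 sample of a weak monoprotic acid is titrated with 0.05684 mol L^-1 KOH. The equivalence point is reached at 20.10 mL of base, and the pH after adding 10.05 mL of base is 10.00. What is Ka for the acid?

10.05 mL is half of the equivalence volume, so this is the half-equivalence point where [HA] = [A^-].
At half-equivalence pH = pKa, so pKa = 10.00.
Ka = 10^(-10.00) = 1.0 x 10^-10.

1.0 x 10^-10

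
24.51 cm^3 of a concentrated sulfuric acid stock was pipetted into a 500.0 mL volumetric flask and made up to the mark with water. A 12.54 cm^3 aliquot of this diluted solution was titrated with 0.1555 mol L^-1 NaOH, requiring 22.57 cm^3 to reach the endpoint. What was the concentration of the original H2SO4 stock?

2.85 M

n(NaOH) = 0.1555 x 0.02257 = 0.003510 mol.
n(H2SO4) in the aliquot = 0.003510 x 1/2 = 0.001755 mol.
[diluted H2SO4] = 0.001755 / 0.01254 = 0.1399 M.
Dilution factor = 500.0/24.51 = 20.40, so [stock] = 0.1399 x 20.40 = 2.85 M.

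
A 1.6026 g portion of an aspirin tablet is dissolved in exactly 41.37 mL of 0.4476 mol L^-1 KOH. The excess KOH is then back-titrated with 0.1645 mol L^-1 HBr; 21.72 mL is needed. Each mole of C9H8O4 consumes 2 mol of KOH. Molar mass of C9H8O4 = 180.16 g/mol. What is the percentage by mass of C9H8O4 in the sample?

84.0%

Total n(KOH) added = 0.4476 x 0.04137 = 0.01852 mol.
n(HBr) used = 0.1645 x 0.02172 = 0.003573 mol, which equals the excess n(KOH).
So n(KOH) consumed by the sample = 0.01852 - 0.003573 = 0.01494 mol.
n(C9H8O4) = 0.01494 / 2 = 0.007472 mol.
mass C9H8O4 = 0.007472 x 180.16 = 1.346 g, so %C9H8O4 = 1.346/1.6026 x 100 = 84.0%.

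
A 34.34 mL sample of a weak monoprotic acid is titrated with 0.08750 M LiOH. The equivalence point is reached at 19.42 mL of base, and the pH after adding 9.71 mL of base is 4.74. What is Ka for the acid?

1.8 x 10^-5

9.71 mL is half of the equivalence volume, so this is the half-equivalence point where [HA] = [A^-].
At half-equivalence pH = pKa, so pKa = 4.74.
Ka = 10^(-4.74) = 1.8 x 10^-5.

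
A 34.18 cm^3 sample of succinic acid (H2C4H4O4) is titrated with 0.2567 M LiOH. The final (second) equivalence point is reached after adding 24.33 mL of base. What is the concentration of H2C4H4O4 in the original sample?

0.0914 M

n(LiOH) = 0.2567 x 0.02433 = 0.006246 mol.
At the final (second) equivalence point, 2 mol OH^- react per mol H2C4H4O4, so n(H2C4H4O4) = 0.006246 / 2 = 0.003123 mol.
[H2C4H4O4] = 0.003123 / 0.03418 L = 0.0914 M.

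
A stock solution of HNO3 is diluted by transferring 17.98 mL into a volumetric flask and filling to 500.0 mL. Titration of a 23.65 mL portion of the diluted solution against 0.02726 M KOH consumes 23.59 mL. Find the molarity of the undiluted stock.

0.756 M

n(KOH) = 0.02726 x 0.02359 = 0.0006431 mol.
n(HNO3) in the aliquot = 0.0006431 mol.
[diluted HNO3] = 0.0006431 / 0.02365 = 0.02719 M.
Dilution factor = 500.0/17.98 = 27.81, so [stock] = 0.02719 x 27.81 = 0.756 M.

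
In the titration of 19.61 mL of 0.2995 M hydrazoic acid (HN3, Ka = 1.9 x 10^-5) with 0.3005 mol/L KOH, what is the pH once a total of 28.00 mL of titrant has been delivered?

12.73

n(acid) = 0.2995 x 0.01961 = 0.005873 mol; n(KOH) added = 0.3005 x 0.02800 = 0.008414 mol.
Base is in excess by 0.008414 - 0.005873 = 0.002541 mol in a total volume of 0.04761 L.
[OH^-] = 0.002541/0.04761 = 0.05337 M, so pOH = 1.27 and pH = 14.00 - 1.27 = 12.73.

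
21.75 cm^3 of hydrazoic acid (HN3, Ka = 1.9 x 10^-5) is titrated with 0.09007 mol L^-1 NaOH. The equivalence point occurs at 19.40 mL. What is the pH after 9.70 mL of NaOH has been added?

4.72

9.70 mL is exactly half the equivalence volume (19.40/2), i.e. the half-equivalence point.
There, n(HA) = n(A^-), so pH = pKa = -log(1.9 x 10^-5) = 4.72.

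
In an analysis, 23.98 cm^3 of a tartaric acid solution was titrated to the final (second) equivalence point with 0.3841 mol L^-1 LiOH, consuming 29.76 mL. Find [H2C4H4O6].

n(LiOH) = 0.3841 x 0.02976 = 0.01143 mol.
At the final (second) equivalence point, 2 mol OH^- react per mol H2C4H4O6, so n(H2C4H4O6) = 0.01143 / 2 = 0.005715 mol.
[H2C4H4O6] = 0.005715 / 0.02398 L = 0.238 M.

0.238 M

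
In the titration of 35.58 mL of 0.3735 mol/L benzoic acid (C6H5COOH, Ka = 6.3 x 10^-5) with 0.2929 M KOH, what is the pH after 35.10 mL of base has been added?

4.73

Initial n(C6H5COOH) = 0.3735 x 0.03558 = 0.01329 mol.
n(KOH) added = 0.2929 x 0.03510 = 0.01028 mol, converting that many moles of C6H5COOH to C6H5COO-.
Remaining n(C6H5COOH) = 0.003008 mol; n(C6H5COO-) = 0.01028 mol.
By Henderson-Hasselbalch, pH = pKa + log([A^-]/[HA]) = 4.20 + log(0.01028/0.003008) = 4.20 + (+0.53) = 4.73.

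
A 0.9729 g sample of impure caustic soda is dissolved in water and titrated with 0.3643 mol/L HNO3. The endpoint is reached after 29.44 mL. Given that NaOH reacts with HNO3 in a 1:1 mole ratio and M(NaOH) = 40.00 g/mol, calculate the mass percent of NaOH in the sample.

n(HNO3) = 0.3643 x 0.02944 = 0.01072 mol.
n(NaOH) = 0.01072 / 1 = 0.01072 mol.
mass of NaOH = 0.01072 x 40.00 = 0.4290 g.
% purity = 0.4290 / 0.9729 x 100 = 44.1%.

44.1%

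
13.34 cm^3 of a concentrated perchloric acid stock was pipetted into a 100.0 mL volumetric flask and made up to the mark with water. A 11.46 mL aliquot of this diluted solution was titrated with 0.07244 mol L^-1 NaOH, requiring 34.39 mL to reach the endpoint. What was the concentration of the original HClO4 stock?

n(NaOH) = 0.07244 x 0.03439 = 0.002491 mol.
n(HClO4) in the aliquot = 0.002491 mol.
[diluted HClO4] = 0.002491 / 0.01146 = 0.2174 M.
Dilution factor = 100.0/13.34 = 7.496, so [stock] = 0.2174 x 7.496 = 1.63 M.

1.63 M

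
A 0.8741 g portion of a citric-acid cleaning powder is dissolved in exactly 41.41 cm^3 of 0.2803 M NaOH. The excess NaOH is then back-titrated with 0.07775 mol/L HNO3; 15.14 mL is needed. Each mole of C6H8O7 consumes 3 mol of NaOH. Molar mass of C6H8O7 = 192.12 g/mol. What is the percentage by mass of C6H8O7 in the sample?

76.4%

Total n(NaOH) added = 0.2803 x 0.04141 = 0.01161 mol.
n(HNO3) used = 0.07775 x 0.01514 = 0.001177 mol, which equals the excess n(NaOH).
So n(NaOH) consumed by the sample = 0.01161 - 0.001177 = 0.01043 mol.
n(C6H8O7) = 0.01043 / 3 = 0.003477 mol.
mass C6H8O7 = 0.003477 x 192.12 = 0.6679 g, so %C6H8O7 = 0.6679/0.8741 x 100 = 76.4%.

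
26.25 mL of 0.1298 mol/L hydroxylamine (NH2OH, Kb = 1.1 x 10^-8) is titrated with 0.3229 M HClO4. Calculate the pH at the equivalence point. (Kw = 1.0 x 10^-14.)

n(NH2OH) = 0.1298 x 0.02625 = 0.003407 mol; V(HClO4) at equivalence = 0.003407/0.3229 = 0.01055 L.
At equivalence the base is fully converted to NH3OH+; total volume = 0.03680 L, so [NH3OH+] = 0.003407/0.03680 = 0.09258 M.
Ka(NH3OH+) = Kw/Kb = 1.0e-14 / 1.1 x 10^-8 = 9.09e-7.
[H^+] = sqrt(Ka x [NH3OH+]) = sqrt(9.09e-7 x 0.09258) = 0.000290 M.
pH = -log(0.000290) = 3.54.

3.54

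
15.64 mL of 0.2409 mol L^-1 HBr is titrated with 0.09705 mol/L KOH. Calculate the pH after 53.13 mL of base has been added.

12.31

n(acid) = 0.2409 x 0.01564 = 0.003768 mol; n(KOH) added = 0.09705 x 0.05313 = 0.005156 mol.
Base is in excess by 0.005156 - 0.003768 = 0.001389 mol in a total volume of 0.06877 L.
[OH^-] = 0.001389/0.06877 = 0.02019 M, so pOH = 1.69 and pH = 14.00 - 1.69 = 12.31.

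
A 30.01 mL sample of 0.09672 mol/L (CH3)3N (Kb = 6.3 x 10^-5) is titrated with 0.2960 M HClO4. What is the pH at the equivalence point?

n((CH3)3N) = 0.09672 x 0.03001 = 0.002903 mol; V(HClO4) at equivalence = 0.002903/0.2960 = 0.009806 L.
At equivalence the base is fully converted to (CH3)3NH+; total volume = 0.03982 L, so [(CH3)3NH+] = 0.002903/0.03982 = 0.07290 M.
Ka((CH3)3NH+) = Kw/Kb = 1.0e-14 / 6.3 x 10^-5 = 1.59e-10.
[H^+] = sqrt(Ka x [(CH3)3NH+]) = sqrt(1.59e-10 x 0.07290) = 3.40e-6 M.
pH = -log(3.40e-6) = 5.47.

5.47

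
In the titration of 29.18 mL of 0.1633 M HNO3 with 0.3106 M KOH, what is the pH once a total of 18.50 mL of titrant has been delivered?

12.31

n(acid) = 0.1633 x 0.02918 = 0.004765 mol; n(KOH) added = 0.3106 x 0.01850 = 0.005746 mol.
Base is in excess by 0.005746 - 0.004765 = 0.0009810 mol in a total volume of 0.04768 L.
[OH^-] = 0.0009810/0.04768 = 0.02057 M, so pOH = 1.69 and pH = 14.00 - 1.69 = 12.31.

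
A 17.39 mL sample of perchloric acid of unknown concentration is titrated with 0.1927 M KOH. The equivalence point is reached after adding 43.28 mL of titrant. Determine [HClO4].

0.480 M

n(KOH) delivered = 0.1927 x 0.04328 = 0.008340 mol.
For a 1:1 reaction, n(HClO4) = 0.008340 mol.
[HClO4] = 0.008340 mol / 0.01739 L = 0.480 M.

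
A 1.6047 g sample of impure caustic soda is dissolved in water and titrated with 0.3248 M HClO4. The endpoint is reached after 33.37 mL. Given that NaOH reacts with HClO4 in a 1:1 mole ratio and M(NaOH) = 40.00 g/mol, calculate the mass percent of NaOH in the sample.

n(HClO4) = 0.3248 x 0.03337 = 0.01084 mol.
n(NaOH) = 0.01084 / 1 = 0.01084 mol.
mass of NaOH = 0.01084 x 40.00 = 0.4335 g.
% purity = 0.4335 / 1.6047 x 100 = 27.0%.

27.0%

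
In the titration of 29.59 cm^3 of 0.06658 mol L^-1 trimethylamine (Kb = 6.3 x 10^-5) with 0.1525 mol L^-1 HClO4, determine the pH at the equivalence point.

5.57

n((CH3)3N) = 0.06658 x 0.02959 = 0.001970 mol; V(HClO4) at equivalence = 0.001970/0.1525 = 0.01292 L.
At equivalence the base is fully converted to (CH3)3NH+; total volume = 0.04251 L, so [(CH3)3NH+] = 0.001970/0.04251 = 0.04635 M.
Ka((CH3)3NH+) = Kw/Kb = 1.0e-14 / 6.3 x 10^-5 = 1.59e-10.
[H^+] = sqrt(Ka x [(CH3)3NH+]) = sqrt(1.59e-10 x 0.04635) = 2.71e-6 M.
pH = -log(2.71e-6) = 5.57.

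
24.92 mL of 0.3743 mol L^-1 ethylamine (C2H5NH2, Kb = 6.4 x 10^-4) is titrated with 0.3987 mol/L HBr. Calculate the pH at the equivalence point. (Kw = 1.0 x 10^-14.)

n(C2H5NH2) = 0.3743 x 0.02492 = 0.009328 mol; V(HBr) at equivalence = 0.009328/0.3987 = 0.02339 L.
At equivalence the base is fully converted to C2H5NH3+; total volume = 0.04831 L, so [C2H5NH3+] = 0.009328/0.04831 = 0.1931 M.
Ka(C2H5NH3+) = Kw/Kb = 1.0e-14 / 6.4 x 10^-4 = 1.56e-11.
[H^+] = sqrt(Ka x [C2H5NH3+]) = sqrt(1.56e-11 x 0.1931) = 1.74e-6 M.
pH = -log(1.74e-6) = 5.76.

5.76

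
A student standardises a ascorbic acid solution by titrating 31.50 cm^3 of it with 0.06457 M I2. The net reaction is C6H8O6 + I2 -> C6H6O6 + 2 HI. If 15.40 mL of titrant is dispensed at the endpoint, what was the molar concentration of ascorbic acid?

0.0316 M

n(I2) = 0.06457 x 0.01540 = 0.0009944 mol.
From the balanced equation, 1 mol I2 reacts with 1 mol ascorbic acid, so n(ascorbic acid) = 0.0009944 x 1/1 = 0.0009944 mol.
[ascorbic acid] = 0.0009944 / 0.03150 L = 0.0316 M.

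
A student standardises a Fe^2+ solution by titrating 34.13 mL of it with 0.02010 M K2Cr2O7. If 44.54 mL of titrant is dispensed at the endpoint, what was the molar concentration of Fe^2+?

0.157 M

n(K2Cr2O7) = 0.02010 x 0.04454 = 0.0008953 mol.
From the balanced equation, 1 mol K2Cr2O7 reacts with 6 mol Fe^2+, so n(Fe^2+) = 0.0008953 x 6/1 = 0.005372 mol.
[Fe^2+] = 0.005372 / 0.03413 L = 0.157 M.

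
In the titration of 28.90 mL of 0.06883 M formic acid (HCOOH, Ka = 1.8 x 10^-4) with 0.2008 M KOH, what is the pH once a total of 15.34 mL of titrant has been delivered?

n(acid) = 0.06883 x 0.02890 = 0.001989 mol; n(KOH) added = 0.2008 x 0.01534 = 0.003080 mol.
Base is in excess by 0.003080 - 0.001989 = 0.001091 mol in a total volume of 0.04424 L.
[OH^-] = 0.001091/0.04424 = 0.02466 M, so pOH = 1.61 and pH = 14.00 - 1.61 = 12.39.

12.39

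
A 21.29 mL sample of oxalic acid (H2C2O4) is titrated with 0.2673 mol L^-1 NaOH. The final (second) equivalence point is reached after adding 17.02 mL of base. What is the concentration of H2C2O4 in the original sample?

n(NaOH) = 0.2673 x 0.01702 = 0.004549 mol.
At the final (second) equivalence point, 2 mol OH^- react per mol H2C2O4, so n(H2C2O4) = 0.004549 / 2 = 0.002275 mol.
[H2C2O4] = 0.002275 / 0.02129 L = 0.107 M.

0.107 M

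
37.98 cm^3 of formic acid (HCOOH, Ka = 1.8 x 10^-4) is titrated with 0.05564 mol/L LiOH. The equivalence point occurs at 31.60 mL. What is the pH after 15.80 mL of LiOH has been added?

15.80 mL is exactly half the equivalence volume (31.60/2), i.e. the half-equivalence point.
There, n(HA) = n(A^-), so pH = pKa = -log(1.8 x 10^-4) = 3.74.

3.74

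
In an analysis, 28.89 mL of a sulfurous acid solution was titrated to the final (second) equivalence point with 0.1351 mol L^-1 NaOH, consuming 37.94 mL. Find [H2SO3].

n(NaOH) = 0.1351 x 0.03794 = 0.005126 mol.
At the final (second) equivalence point, 2 mol OH^- react per mol H2SO3, so n(H2SO3) = 0.005126 / 2 = 0.002563 mol.
[H2SO3] = 0.002563 / 0.02889 L = 0.0887 M.

0.0887 M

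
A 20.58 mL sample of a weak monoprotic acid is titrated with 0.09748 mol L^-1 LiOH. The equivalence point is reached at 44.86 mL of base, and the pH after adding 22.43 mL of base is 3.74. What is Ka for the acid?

1.8 x 10^-4

22.43 mL is half of the equivalence volume, so this is the half-equivalence point where [HA] = [A^-].
At half-equivalence pH = pKa, so pKa = 3.74.
Ka = 10^(-3.74) = 1.8 x 10^-4.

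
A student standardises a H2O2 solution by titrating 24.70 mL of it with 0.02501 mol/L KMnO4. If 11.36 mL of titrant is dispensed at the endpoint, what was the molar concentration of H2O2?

n(KMnO4) = 0.02501 x 0.01136 = 0.0002841 mol.
From the balanced equation, 2 mol KMnO4 reacts with 5 mol H2O2, so n(H2O2) = 0.0002841 x 5/2 = 0.0007103 mol.
[H2O2] = 0.0007103 / 0.02470 L = 0.0288 M.

0.0288 M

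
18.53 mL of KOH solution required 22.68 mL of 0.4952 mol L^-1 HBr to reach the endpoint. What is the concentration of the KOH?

0.606 M

n(HBr) delivered = 0.4952 x 0.02268 = 0.01123 mol.
For a 1:1 reaction, n(KOH) = 0.01123 mol.
[KOH] = 0.01123 mol / 0.01853 L = 0.606 M.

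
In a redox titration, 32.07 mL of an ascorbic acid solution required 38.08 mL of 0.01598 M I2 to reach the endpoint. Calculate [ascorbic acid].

n(I2) = 0.01598 x 0.03808 = 0.0006085 mol.
From the balanced equation, 1 mol I2 reacts with 1 mol ascorbic acid, so n(ascorbic acid) = 0.0006085 x 1/1 = 0.0006085 mol.
[ascorbic acid] = 0.0006085 / 0.03207 L = 0.0190 M.

0.0190 M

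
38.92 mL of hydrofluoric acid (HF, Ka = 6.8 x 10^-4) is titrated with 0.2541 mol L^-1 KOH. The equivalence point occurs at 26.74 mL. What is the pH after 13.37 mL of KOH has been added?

13.37 mL is exactly half the equivalence volume (26.74/2), i.e. the half-equivalence point.
There, n(HA) = n(A^-), so pH = pKa = -log(6.8 x 10^-4) = 3.17.

3.17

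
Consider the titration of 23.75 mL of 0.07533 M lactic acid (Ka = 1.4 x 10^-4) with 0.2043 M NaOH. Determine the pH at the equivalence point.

n(HC3H5O3) = 0.07533 x 0.02375 = 0.001789 mol; V(NaOH) at equivalence = 0.001789/0.2043 = 0.008757 L.
At equivalence all the acid is converted to C3H5O3-; total volume = 0.02375 + 0.008757 = 0.03251 L, so [C3H5O3-] = 0.001789/0.03251 = 0.05504 M.
Kb = Kw/Ka = 1.0e-14 / 1.4 x 10^-4 = 7.14e-11.
[OH^-] = sqrt(Kb x [C3H5O3-]) = sqrt(7.14e-11 x 0.05504) = 1.98e-6 M.
pOH = 5.70, so pH = 14.00 - 5.70 = 8.30.

8.30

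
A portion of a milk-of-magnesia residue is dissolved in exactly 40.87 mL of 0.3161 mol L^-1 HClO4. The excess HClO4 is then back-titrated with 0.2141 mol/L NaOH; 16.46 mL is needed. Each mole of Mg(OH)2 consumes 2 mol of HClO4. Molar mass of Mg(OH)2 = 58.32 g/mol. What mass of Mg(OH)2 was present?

0.274 g

Total n(HClO4) added = 0.3161 x 0.04087 = 0.01292 mol.
n(NaOH) used = 0.2141 x 0.01646 = 0.003524 mol, which equals the excess n(HClO4).
So n(HClO4) consumed by the sample = 0.01292 - 0.003524 = 0.009395 mol.
n(Mg(OH)2) = 0.009395 / 2 = 0.004697 mol.
mass = 0.004697 mol x 58.32 g/mol = 0.274 g.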